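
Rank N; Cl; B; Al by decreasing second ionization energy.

N > B > Cl > Al

After 1 electron has been removed, what remains? N⁺ still has 4 valence electrons; Cl⁺ still has 6 valence electrons; B⁺ still has 2 valence electrons; Al⁺ still has 2 valence electrons.
All are still removing valence electrons, so compare the +1 ions as you would atoms: IE_2 generally rises across a period (higher Z_eff) and falls down a group (larger shell), subject to the usual subshell exceptions.
Valence configurations: N⁺ [He]2s²2p², Cl⁺ [Ne]3s²3p⁴, B⁺ [He]2s², Al⁺ [Ne]3s².
The numbers (kJ/mol): N 2856, Cl 2298, B 2427, Al 1817.
Putting it together, IE_2: Al < Cl < B < N.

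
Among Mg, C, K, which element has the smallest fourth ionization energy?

After 3 electrons have been removed, what remains? Mg³⁺ is already 1 electron into the core; C³⁺ still has 1 valence electron; K³⁺ is already 2 electrons into the core.
Usually core removal costs more than valence removal, but here the competition is close: a tightly held n=2 valence electron can cost more to remove than an n=3 core electron, so the actual values have to decide it.
Approximate IE_4 values (kJ/mol): Mg 10543, C 6223, K 5877.
So the fourth ionization energies run K < C < Mg.

K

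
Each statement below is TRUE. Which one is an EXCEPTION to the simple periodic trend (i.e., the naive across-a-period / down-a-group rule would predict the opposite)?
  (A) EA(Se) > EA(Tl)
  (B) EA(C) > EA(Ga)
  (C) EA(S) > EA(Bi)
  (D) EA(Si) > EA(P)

(D)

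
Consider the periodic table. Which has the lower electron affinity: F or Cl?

F is in period 2, group 17; Cl is in period 3, group 17.
Atoms with high Z_eff and room in the valence shell (especially the halogens) have the most exothermic electron affinities.
All are in group 17; the group trend (electron affinity increases up the group) applies, with the exception below.
Note the exception: Cl has a higher electron affinity than F, contrary to the simple trend — F's small 2p subshell makes the incoming electron feel strong e⁻–e⁻ repulsion, so Cl actually releases more energy on gaining an electron.
Tabulated electron affinity (kJ/mol): F 328, Cl 349.
So F has the lower electron affinity (F < Cl).

F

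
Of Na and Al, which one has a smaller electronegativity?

Na

Electronegativity increases across a period and decreases down a group, tracking effective nuclear charge and atomic size.
All lie in period 3, so electronegativity increases left to right.
So Na has the smaller electronegativity (Na < Al).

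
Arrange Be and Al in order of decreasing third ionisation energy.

Be, Al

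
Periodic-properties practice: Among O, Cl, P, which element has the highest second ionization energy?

O

IE_2 is the cost of taking one more electron from the +1 cation: O⁺ still has 5 valence electrons; Cl⁺ still has 6 valence electrons; P⁺ still has 4 valence electrons.
All are still removing valence electrons, so compare the +1 ions as you would atoms: IE_2 generally rises across a period (higher Z_eff) and falls down a group (larger shell), subject to the usual subshell exceptions.
Valence configurations: O⁺ [He]2s²2p³, Cl⁺ [Ne]3s²3p⁴, P⁺ [Ne]3s²3p².
Tabulated IE_2 (kJ/mol): O 3388, Cl 2298, P 1907.
So the second ionization energies run P < Cl < O.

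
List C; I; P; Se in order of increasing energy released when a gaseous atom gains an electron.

C is in period 2, group 14; P is in period 3, group 15; Se is in period 4, group 16; I is in period 5, group 17.
Electron affinity generally becomes more exothermic across a period toward the halogens and less exothermic down a group.
A diagonal step moves right (one effect) and down (the opposite effect) at once.
C > P: the two effects oppose for this pair; the down-group effect wins (122 vs 72 kJ/mol).
Se > C: period and group pull opposite ways; the across-period shift dominates (195 vs 122 kJ/mol).
I > Se: the two effects oppose for this pair; the across-period effect wins (295 vs 195 kJ/mol).
For reference (kJ/mol): C 122, P 72, Se 195, I 295.
So from lowest to highest: P < C < Se < I.

P < C < Se < I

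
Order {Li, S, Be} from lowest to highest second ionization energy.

Be, S, Li

After 1 electron has been removed, what remains? Li⁺ is the bare [He] core; S⁺ still has 5 valence electrons; Be⁺ still has 1 valence electron.
Pulling an electron out of a noble-gas core costs far more than removing a remaining valence electron, so Li sits at the high end of IE_2.
Valence configurations: S⁺ [Ne]3s²3p³, Be⁺ [He]2s¹.
The numbers (kJ/mol): Li 7298, S 2252, Be 1757.
Overall IE_2 order: Be < S < Li.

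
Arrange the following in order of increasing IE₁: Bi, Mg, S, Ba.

Mg is in period 3, group 2; S is in period 3, group 16; Ba is in period 6, group 2; Bi is in period 6, group 15.
IE₁ increases left→right with effective nuclear charge and decreases top→bottom as the valence shell moves farther out.
Here both period and group differ, so the two effects have to be weighed against each other.
Bi > Ba: Bi lies to the right of Ba in period 6, so the across-period effect alone puts Bi higher.
Mg > Bi: period and group pull opposite ways; the down-group shift dominates (738 vs 703 kJ/mol).
S > Mg: both are in period 3; the period trend gives S the larger value.
Approximate values (kJ/mol): Mg 738, S 1000, Ba 503, Bi 703.
So from lowest to highest: Ba < Bi < Mg < S.

Ba, Bi, Mg, S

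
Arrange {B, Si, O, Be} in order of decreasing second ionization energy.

After 1 electron has been removed, what remains? B⁺ still has 2 valence electrons; Si⁺ still has 3 valence electrons; O⁺ still has 5 valence electrons; Be⁺ still has 1 valence electron.
All are still removing valence electrons, so compare the +1 ions as you would atoms: IE_2 generally rises across a period (higher Z_eff) and falls down a group (larger shell), subject to the usual subshell exceptions.
Valence configurations: B⁺ [He]2s², Si⁺ [Ne]3s²3p¹, O⁺ [He]2s²2p³, Be⁺ [He]2s¹.
Approximate IE_2 values (kJ/mol): B 2427, Si 1577, O 3388, Be 1757.
So the second ionization energies run Si < Be < B < O.

O, B, Be, Si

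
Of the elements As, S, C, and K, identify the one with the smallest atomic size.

C is in period 2, group 14; S is in period 3, group 16; K is in period 4, group 1; As is in period 4, group 15.
Atomic radius shrinks across a period as nuclear charge pulls the same shell inward, and grows down a group as new shells are added.
Here both period and group differ, so the two effects have to be weighed against each other.
S > C: period and group pull opposite ways; the down-group shift dominates (103 vs 75 pm).
As > S: relative to S, both the across-period and down-group shifts push As's atomic radius up.
K > As: K lies to the left of As in period 4, so the across-period effect alone puts K larger.
Approximate values (pm): C 75, S 103, K 196, As 121.
The smallest atomic size among these belongs to C.

C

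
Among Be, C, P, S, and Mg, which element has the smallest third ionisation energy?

Consider each +2 ion: Be²⁺ is the bare [He] core; C²⁺ still has 2 valence electrons; P²⁺ still has 3 valence electrons; S²⁺ still has 4 valence electrons; Mg²⁺ is the bare [Ne] core.
Breaking into a closed-shell core is much more expensive than removing a leftover valence electron — Mg and Be have the largest IE_3 here.
Valence configurations: C²⁺ [He]2s², P²⁺ [Ne]3s²3p¹, S²⁺ [Ne]3s²3p².
The numbers (kJ/mol): Be 14849, C 4620, P 2914, S 3357, Mg 7733.
Overall IE_3 order: P < S < C < Mg < Be.

P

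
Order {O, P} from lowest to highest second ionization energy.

The second ionization energy removes an electron from the +1 ion. For each element: O⁺ still has 5 valence electrons; P⁺ still has 4 valence electrons.
All are still removing valence electrons, so compare the +1 ions as you would atoms: IE_2 generally rises across a period (higher Z_eff) and falls down a group (larger shell), subject to the usual subshell exceptions.
Valence configurations: O⁺ [He]2s²2p³, P⁺ [Ne]3s²3p².
Tabulated IE_2 (kJ/mol): O 3388, P 1907.
Overall IE_2 order: P < O.

P < O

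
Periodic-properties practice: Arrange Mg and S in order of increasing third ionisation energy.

S, Mg

Consider each +2 ion: Mg²⁺ is the bare [Ne] core; S²⁺ still has 4 valence electrons.
Breaking into a closed-shell core is much more expensive than removing a leftover valence electron — Mg has the largest IE_3 here.
The numbers (kJ/mol): Mg 7733, S 3357.
Overall IE_3 order: S < Mg.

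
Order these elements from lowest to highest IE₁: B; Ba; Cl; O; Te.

Ba < B < Te < Cl < O

B is in period 2, group 13; O is in period 2, group 16; Cl is in period 3, group 17; Te is in period 5, group 16; Ba is in period 6, group 2.
First ionization energy rises across a period (greater Z_eff holds electrons more tightly) and falls down a group (valence electrons are farther from the nucleus).
Here both period and group differ, so the two effects have to be weighed against each other.
B > Ba: both effects reinforce here, so B is clearly the higher of the two.
Te > B: period and group pull opposite ways; the across-period shift dominates (869 vs 801 kJ/mol).
Cl > Te: both effects reinforce here, so Cl is clearly the higher of the two.
O > Cl: the two effects oppose for this pair; the down-group effect wins (1314 vs 1251 kJ/mol).
For reference (kJ/mol): B 801, O 1314, Cl 1251, Te 869, Ba 503.
So from lowest to highest: Ba < B < Te < Cl < O.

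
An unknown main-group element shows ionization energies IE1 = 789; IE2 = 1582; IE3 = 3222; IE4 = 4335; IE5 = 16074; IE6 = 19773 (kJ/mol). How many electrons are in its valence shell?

Look for the largest jump between consecutive ionization energies: IE5/IE4 ≈ 3.7, far larger than any earlier ratio.
That jump marks the point where a core electron is being removed. So the atom has 4 valence electrons.

4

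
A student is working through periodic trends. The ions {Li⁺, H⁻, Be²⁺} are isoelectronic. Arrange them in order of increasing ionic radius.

All of these have 2 electrons, so size is governed by nuclear charge alone: the more protons, the stronger the pull on the same electron cloud, and the smaller the ion.
Nuclear charges: Be²⁺ (Z=4), Li⁺ (Z=3), H⁻ (Z=1).
Smallest to largest: Be²⁺ < Li⁺ < H⁻.

Be²⁺ < Li⁺ < H⁻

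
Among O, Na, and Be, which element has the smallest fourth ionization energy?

The fourth ionization energy removes an electron from the +3 ion. For each element: O³⁺ still has 3 valence electrons; Na³⁺ is already 2 electrons into the core; Be³⁺ is already 1 electron into the core.
Core electrons are held far more tightly than valence electrons, so Na and Be top the IE_4 order.
Approximate IE_4 values (kJ/mol): O 7469, Na 9543, Be 21007.
So the fourth ionization energies run O < Na < Be.

O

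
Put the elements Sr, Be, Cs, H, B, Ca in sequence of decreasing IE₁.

H > Be > B > Ca > Sr > Cs

Across a period the outer electron is held more tightly (higher IE₁); down a group it sits in a higher shell, more shielded, and comes off more easily.
Here both period and group differ, so the two effects have to be weighed against each other.
Sr > Cs: relative to Cs, both the across-period and down-group shifts push Sr's first ionization energy up.
Ca > Sr: they share group 2; the group trend gives Ca the larger value.
B > Ca: both effects reinforce here, so B is clearly the higher of the two.
Be > B: this pair runs against the simple trend — see the exception note.
H > Be: period and group pull opposite ways; the down-group shift dominates (1312 vs 900 kJ/mol).
Note the exception: Be has a higher first ionization energy than B, contrary to the simple trend — removing B's lone 2p electron is easier than breaking Be's filled 2s².
Approximate values (kJ/mol): H 1312, Be 900, B 801, Ca 590, Sr 550, Cs 376.
So from highest to lowest: H > Be > B > Ca > Sr > Cs.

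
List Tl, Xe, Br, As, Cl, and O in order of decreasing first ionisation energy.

O is in period 2, group 16; Cl is in period 3, group 17; As is in period 4, group 15; Br is in period 4, group 17; Xe is in period 5, group 18; Tl is in period 6, group 13.
IE₁ increases left→right with effective nuclear charge and decreases top→bottom as the valence shell moves farther out.
Here both period and group differ, so the two effects have to be weighed against each other.
As > Tl: relative to Tl, both the across-period and down-group shifts push As's first ionization energy up.
Br > As: both are in period 4; the period trend gives Br the larger value.
Xe > Br: the two effects oppose for this pair; the across-period effect wins (1170 vs 1140 kJ/mol).
Cl > Xe: period and group pull opposite ways; the down-group shift dominates (1251 vs 1170 kJ/mol).
O > Cl: the two effects oppose for this pair; the down-group effect wins (1314 vs 1251 kJ/mol).
Approximate values (kJ/mol): O 1314, Cl 1251, As 947, Br 1140, Xe 1170, Tl 589.
So from highest to lowest: O > Cl > Xe > Br > As > Tl.

O > Cl > Xe > Br > As > Tl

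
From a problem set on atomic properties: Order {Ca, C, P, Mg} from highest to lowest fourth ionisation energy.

Consider each +3 ion: Ca³⁺ is already 1 electron into the core; C³⁺ still has 1 valence electron; P³⁺ still has 2 valence electrons; Mg³⁺ is already 1 electron into the core.
Breaking into a closed-shell core is much more expensive than removing a leftover valence electron — Ca and Mg have the largest IE_4 here.
Valence configurations: C³⁺ [He]2s¹, P³⁺ [Ne]3s².
The numbers (kJ/mol): Ca 6491, C 6223, P 4964, Mg 10543.
Overall IE_4 order: P < C < Ca < Mg.

Mg, Ca, C, P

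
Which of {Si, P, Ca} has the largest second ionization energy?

IE_2 is the cost of taking one more electron from the +1 cation: Si⁺ still has 3 valence electrons; P⁺ still has 4 valence electrons; Ca⁺ still has 1 valence electron.
All are still removing valence electrons, so compare the +1 ions as you would atoms: IE_2 generally rises across a period (higher Z_eff) and falls down a group (larger shell), subject to the usual subshell exceptions.
Valence configurations: Si⁺ [Ne]3s²3p¹, P⁺ [Ne]3s²3p², Ca⁺ [Ar]4s¹.
Tabulated IE_2 (kJ/mol): Si 1577, P 1907, Ca 1145.
Overall IE_2 order: Ca < Si < P.

P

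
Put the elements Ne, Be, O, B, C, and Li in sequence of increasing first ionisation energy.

Li < B < Be < C < O < Ne

Li is in period 2, group 1; Be is in period 2, group 2; B is in period 2, group 13; C is in period 2, group 14; O is in period 2, group 16; Ne is in period 2, group 18.
IE₁ increases left→right with effective nuclear charge and decreases top→bottom as the valence shell moves farther out.
All lie in period 2; the across-period trend (first ionization energy increases left to right) applies, with the exception below.
Note the exception: Be has a higher first ionization energy than B, contrary to the simple trend — removing B's lone 2p electron is easier than breaking Be's filled 2s².
Approximate values (kJ/mol): Li 520, Be 900, B 801, C 1086, O 1314, Ne 2081.
So from lowest to highest: Li < B < Be < C < O < Ne.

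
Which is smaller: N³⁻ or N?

Forming N³⁻ adds 3 electrons to N. More electron–electron repulsion in the same shell, with unchanged nuclear charge, lets the cloud expand.
An anion is larger than its parent atom: N³⁻ > N.

N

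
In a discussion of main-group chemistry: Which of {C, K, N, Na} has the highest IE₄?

After 3 electrons have been removed, what remains? C³⁺ still has 1 valence electron; K³⁺ is already 2 electrons into the core; N³⁺ still has 2 valence electrons; Na³⁺ is already 2 electrons into the core.
Usually core removal costs more than valence removal, but here the competition is close: a tightly held n=2 valence electron can cost more to remove than an n=3 core electron, so the actual values have to decide it.
Valence configurations: C³⁺ [He]2s¹, N³⁺ [He]2s².
Tabulated IE_4 (kJ/mol): C 6223, K 5877, N 7475, Na 9543.
Putting it together, IE_4: K < C < N < Na.

Na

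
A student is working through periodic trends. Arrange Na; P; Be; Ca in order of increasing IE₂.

IE_2 is the cost of taking one more electron from the +1 cation: Na⁺ is the bare [Ne] core; P⁺ still has 4 valence electrons; Be⁺ still has 1 valence electron; Ca⁺ still has 1 valence electron.
Breaking into a closed-shell core is much more expensive than removing a leftover valence electron — Na has the largest IE_2 here.
Valence configurations: P⁺ [Ne]3s²3p², Be⁺ [He]2s¹, Ca⁺ [Ar]4s¹.
Approximate IE_2 values (kJ/mol): Na 4562, P 1907, Be 1757, Ca 1145.
Overall IE_2 order: Ca < Be < P < Na.

Ca, Be, P, Na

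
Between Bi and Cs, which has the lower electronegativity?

Cs is in period 6, group 1; Bi is in period 6, group 15.
Electronegativity increases across a period and decreases down a group, tracking effective nuclear charge and atomic size.
All lie in period 6, so electronegativity increases left to right.
So Cs has the lower electronegativity (Cs < Bi).

Cs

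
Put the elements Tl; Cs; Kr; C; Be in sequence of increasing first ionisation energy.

Be is in period 2, group 2; C is in period 2, group 14; Kr is in period 4, group 18; Cs is in period 6, group 1; Tl is in period 6, group 13.
IE₁ increases left→right with effective nuclear charge and decreases top→bottom as the valence shell moves farther out.
Neither a single period nor a single group — weigh both effects.
Tl > Cs: Tl lies to the right of Cs in period 6, so the across-period effect alone puts Tl higher.
Be > Tl: period and group pull opposite ways; the down-group shift dominates (900 vs 589 kJ/mol).
C > Be: C lies to the right of Be in period 2, so the across-period effect alone puts C higher.
Kr > C: period and group pull opposite ways; the across-period shift dominates (1351 vs 1086 kJ/mol).
Approximate values (kJ/mol): Be 900, C 1086, Kr 1351, Cs 376, Tl 589.
So from lowest to highest: Cs < Tl < Be < C < Kr.

Cs < Tl < Be < C < Kr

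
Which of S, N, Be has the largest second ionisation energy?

N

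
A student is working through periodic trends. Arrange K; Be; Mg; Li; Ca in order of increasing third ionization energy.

K < Ca < Mg < Li < Be

The third ionization energy removes an electron from the +2 ion. For each element: K²⁺ is already 1 electron into the core; Be²⁺ is the bare [He] core; Mg²⁺ is the bare [Ne] core; Li²⁺ is already 1 electron into the core; Ca²⁺ is the bare [Ar] core.
All of these are removing an electron from a noble-gas core or deeper; the smaller core (lower principal quantum number) is held far more tightly, and within a period the higher nuclear charge binds the same core more tightly.
Tabulated IE_3 (kJ/mol): K 4420, Be 14849, Mg 7733, Li 11815, Ca 4912.
Overall IE_3 order: K < Ca < Mg < Li < Be.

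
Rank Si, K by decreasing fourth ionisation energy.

Consider each +3 ion: Si³⁺ still has 1 valence electron; K³⁺ is already 2 electrons into the core.
Breaking into a closed-shell core is much more expensive than removing a leftover valence electron — K has the largest IE_4 here.
Tabulated IE_4 (kJ/mol): Si 4356, K 5877.
So the fourth ionization energies run Si < K.

K > Si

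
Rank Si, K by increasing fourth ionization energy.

Si, K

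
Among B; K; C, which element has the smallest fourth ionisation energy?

K

After 3 electrons have been removed, what remains? B³⁺ is the bare [He] core; K³⁺ is already 2 electrons into the core; C³⁺ still has 1 valence electron.
Usually core removal costs more than valence removal, but here the competition is close: a tightly held n=2 valence electron can cost more to remove than an n=3 core electron, so the actual values have to decide it.
The numbers (kJ/mol): B 25026, K 5877, C 6223.
Hence IE_4: K < C < B.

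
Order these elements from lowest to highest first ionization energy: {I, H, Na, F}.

Na, I, H, F

H is in period 1, group 1; F is in period 2, group 17; Na is in period 3, group 1; I is in period 5, group 17.
First ionization energy rises across a period (greater Z_eff holds electrons more tightly) and falls down a group (valence electrons are farther from the nucleus).
Here both period and group differ, so the two effects have to be weighed against each other.
I > Na: the two effects oppose for this pair; the across-period effect wins (1008 vs 496 kJ/mol).
H > I: period and group pull opposite ways; the down-group shift dominates (1312 vs 1008 kJ/mol).
F > H: the two effects oppose for this pair; the across-period effect wins (1681 vs 1312 kJ/mol).
Tabulated first ionization energy (kJ/mol): H 1312, F 1681, Na 496, I 1008.
So from lowest to highest: Na < I < H < F.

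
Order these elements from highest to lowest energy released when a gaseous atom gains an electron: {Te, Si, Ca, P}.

Si is in period 3, group 14; P is in period 3, group 15; Ca is in period 4, group 2; Te is in period 5, group 16.
Electron affinity generally becomes more exothermic across a period toward the halogens and less exothermic down a group.
These span different periods and groups, so the two trends combine.
P > Ca: relative to Ca, both the across-period and down-group shifts push P's electron affinity up.
Si > P: this pair runs against the simple trend — see the exception note.
Te > Si: period and group pull opposite ways; the across-period shift dominates (190 vs 134 kJ/mol).
Note the exception: Si has a higher electron affinity than P, contrary to the simple trend — adding an electron to P's half-filled 3p³ is unfavourable, so Si (3p²) has the more exothermic EA.
Tabulated electron affinity (kJ/mol): Si 134, P 72, Ca 2, Te 190.
So from highest to lowest: Te > Si > P > Ca.

Te, Si, P, Ca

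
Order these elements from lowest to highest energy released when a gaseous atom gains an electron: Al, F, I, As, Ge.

F is in period 2, group 17; Al is in period 3, group 13; Ge is in period 4, group 14; As is in period 4, group 15; I is in period 5, group 17.
Electron affinity generally becomes more exothermic across a period toward the halogens and less exothermic down a group.
Here both period and group differ, so the two effects have to be weighed against each other.
As > Al: the two effects oppose for this pair; the across-period effect wins (78 vs 42 kJ/mol).
Ge > As: this pair runs against the simple trend — see the exception note.
I > Ge: period and group pull opposite ways; the across-period shift dominates (295 vs 119 kJ/mol).
F > I: F sits above I in group 17, so the down-group effect alone puts F higher.
Note the exception: Ge has a higher electron affinity than As, contrary to the simple trend — adding an electron to As's half-filled 4p³ is unfavourable, so Ge (4p²) has the more exothermic EA.
For reference (kJ/mol): F 328, Al 42, Ge 119, As 78, I 295.
So from lowest to highest: Al < As < Ge < I < F.

Al, As, Ge, I, F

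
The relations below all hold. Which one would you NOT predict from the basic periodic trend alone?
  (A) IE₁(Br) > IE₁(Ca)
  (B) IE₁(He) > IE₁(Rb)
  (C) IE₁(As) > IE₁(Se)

(C)

The general trend: first ionisation energy increases across a period and decreases down a group.
(A) Br (period 4, group 17) vs Ca (period 4, group 2): the stated order agrees with the simple trend.
(B) He (period 1, group 18) vs Rb (period 5, group 1): the stated order agrees with the simple trend.
(C) As (period 4, group 15) vs Se (period 4, group 16): the stated order contradicts the simple trend.
The exception is (C): Se (4p⁴) ionizes more easily than half-filled As (4p³).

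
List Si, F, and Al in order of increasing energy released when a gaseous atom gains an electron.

F is in period 2, group 17; Al is in period 3, group 13; Si is in period 3, group 14.
EA tends to increase across a period and decrease down a group, though the pattern is less regular than for IE or radius.
Here both period and group differ, so the two effects have to be weighed against each other.
Si > Al: both are in period 3; the period trend gives Si the larger value.
F > Si: relative to Si, both the across-period and down-group shifts push F's electron affinity up.
For reference (kJ/mol): F 328, Al 42, Si 134.
So from lowest to highest: Al < Si < F.

Al < Si < F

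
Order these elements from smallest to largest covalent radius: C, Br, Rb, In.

C, Br, In, Rb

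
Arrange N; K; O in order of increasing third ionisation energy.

K < N < O

The third ionization energy removes an electron from the +2 ion. For each element: N²⁺ still has 3 valence electrons; K²⁺ is already 1 electron into the core; O²⁺ still has 4 valence electrons.
Usually core removal costs more than valence removal, but here the competition is close: a tightly held n=2 valence electron can cost more to remove than an n=3 core electron, so the actual values have to decide it.
Valence configurations: N²⁺ [He]2s²2p¹, O²⁺ [He]2s²2p².
The numbers (kJ/mol): N 4578, K 4420, O 5300.
Hence IE_3: K < N < O.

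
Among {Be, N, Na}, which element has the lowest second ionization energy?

Be

Consider each +1 ion: Be⁺ still has 1 valence electron; N⁺ still has 4 valence electrons; Na⁺ is the bare [Ne] core.
Pulling an electron out of a noble-gas core costs far more than removing a remaining valence electron, so Na sits at the high end of IE_2.
Valence configurations: Be⁺ [He]2s¹, N⁺ [He]2s²2p².
Approximate IE_2 values (kJ/mol): Be 1757, N 2856, Na 4562.
So the second ionization energies run Be < N < Na.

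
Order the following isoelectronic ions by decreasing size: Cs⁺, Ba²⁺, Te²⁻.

Te²⁻, Cs⁺, Ba²⁺

All of these have 54 electrons, so size is governed by nuclear charge alone: the more protons, the stronger the pull on the same electron cloud, and the smaller the ion.
Nuclear charges: Ba²⁺ (Z=56), Cs⁺ (Z=55), Te²⁻ (Z=52).
Largest to smallest: Te²⁻ > Cs⁺ > Ba²⁺.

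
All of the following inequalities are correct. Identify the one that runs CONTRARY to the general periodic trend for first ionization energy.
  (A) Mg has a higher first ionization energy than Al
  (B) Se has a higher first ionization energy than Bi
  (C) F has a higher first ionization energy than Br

The general trend: first ionization energy increases across a period and decreases down a group.
(A) Mg (period 3, group 2) vs Al (period 3, group 13): the stated order contradicts the simple trend.
(B) Se (period 4, group 16) vs Bi (period 6, group 15): the stated order agrees with the simple trend.
(C) F (period 2, group 17) vs Br (period 4, group 17): the stated order agrees with the simple trend.
The exception is (A): Al's single 3p electron is easier to remove than one from Mg's filled 3s².

(A)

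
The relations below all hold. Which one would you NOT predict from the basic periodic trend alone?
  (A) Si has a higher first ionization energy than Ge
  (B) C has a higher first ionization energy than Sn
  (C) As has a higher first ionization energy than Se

(C)

The general trend: first ionization energy increases across a period and decreases down a group.
(A) Si (period 3, group 14) vs Ge (period 4, group 14): the stated order agrees with the simple trend.
(B) C (period 2, group 14) vs Sn (period 5, group 14): the stated order agrees with the simple trend.
(C) As (period 4, group 15) vs Se (period 4, group 16): the stated order contradicts the simple trend.
The exception is (C): Se (4p⁴) ionizes more easily than half-filled As (4p³).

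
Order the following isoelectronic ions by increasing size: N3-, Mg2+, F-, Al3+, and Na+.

All of these have 10 electrons, so size is governed by nuclear charge alone: the more protons, the stronger the pull on the same electron cloud, and the smaller the ion.
Nuclear charges: Al3+ (Z=13), Mg2+ (Z=12), Na+ (Z=11), F- (Z=9), N3- (Z=7).
Smallest to largest: Al3+ < Mg2+ < Na+ < F- < N3-.

Al3+ < Mg2+ < Na+ < F- < N3-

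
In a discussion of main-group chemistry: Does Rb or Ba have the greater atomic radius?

Rb

Atomic radius shrinks across a period as nuclear charge pulls the same shell inward, and grows down a group as new shells are added.
A diagonal step moves right (one effect) and down (the opposite effect) at once.
Rb > Ba: the two effects oppose for this pair; the across-period effect wins (210 vs 196 pm).
For reference (pm): Rb 210, Ba 196.
So Rb has the greater atomic radius (Rb > Ba).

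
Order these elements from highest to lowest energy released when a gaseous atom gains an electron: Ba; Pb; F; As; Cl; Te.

F is in period 2, group 17; Cl is in period 3, group 17; As is in period 4, group 15; Te is in period 5, group 16; Ba is in period 6, group 2; Pb is in period 6, group 14.
EA tends to increase across a period and decrease down a group, though the pattern is less regular than for IE or radius.
Neither a single period nor a single group — weigh both effects.
Pb > Ba: both are in period 6; the period trend gives Pb the larger value.
As > Pb: relative to Pb, both the across-period and down-group shifts push As's electron affinity up.
Te > As: the two effects oppose for this pair; the across-period effect wins (190 vs 78 kJ/mol).
F > Te: relative to Te, both the across-period and down-group shifts push F's electron affinity up.
Cl > F: this pair runs against the simple trend — see the exception note.
Note the exception: Cl has a higher electron affinity than F, contrary to the simple trend — F's small 2p subshell makes the incoming electron feel strong e⁻–e⁻ repulsion, so Cl actually releases more energy on gaining an electron.
Approximate values (kJ/mol): F 328, Cl 349, As 78, Te 190, Ba 14, Pb 35.
So from highest to lowest: Cl > F > Te > As > Pb > Ba.

Cl > F > Te > As > Pb > Ba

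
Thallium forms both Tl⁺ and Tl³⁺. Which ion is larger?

Tl⁺

Both ions have Z = 81 protons, but Tl³⁺ has lost more electrons, so its remaining electrons feel a larger effective nuclear charge per electron and are pulled in more tightly.
Higher positive charge → smaller ion, so Tl⁺ > Tl³⁺.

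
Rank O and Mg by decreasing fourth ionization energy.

Mg > O

The fourth ionization energy removes an electron from the +3 ion. For each element: O³⁺ still has 3 valence electrons; Mg³⁺ is already 1 electron into the core.
Core electrons are held far more tightly than valence electrons, so Mg tops the IE_4 order.
The numbers (kJ/mol): O 7469, Mg 10543.
Putting it together, IE_4: O < Mg.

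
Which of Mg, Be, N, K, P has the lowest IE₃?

P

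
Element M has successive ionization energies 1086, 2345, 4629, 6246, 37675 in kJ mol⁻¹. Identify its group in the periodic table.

Group 14

Look for the largest jump between consecutive ionization energies: IE5/IE4 ≈ 6.0, far larger than any earlier ratio.
That jump marks the point where a core electron is being removed. So the atom has 4 valence electrons.
A main-group element with 4 valence electrons is in group 14.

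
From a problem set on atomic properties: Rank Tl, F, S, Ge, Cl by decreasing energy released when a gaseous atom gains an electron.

Cl > F > S > Ge > Tl

Electron affinity generally becomes more exothermic across a period toward the halogens and less exothermic down a group.
Here both period and group differ, so the two effects have to be weighed against each other.
Ge > Tl: relative to Tl, both the across-period and down-group shifts push Ge's electron affinity up.
S > Ge: both effects reinforce here, so S is clearly the higher of the two.
F > S: both effects reinforce here, so F is clearly the higher of the two.
Cl > F: this pair runs against the simple trend — see the exception note.
Note the exception: Cl has a higher electron affinity than F, contrary to the simple trend — F's small 2p subshell makes the incoming electron feel strong e⁻–e⁻ repulsion, so Cl actually releases more energy on gaining an electron.
Approximate values (kJ/mol): F 328, S 200, Cl 349, Ge 119, Tl 19.
So from highest to lowest: Cl > F > S > Ge > Tl.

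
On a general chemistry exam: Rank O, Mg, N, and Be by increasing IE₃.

N < O < Mg < Be

After 2 electrons have been removed, what remains? O²⁺ still has 4 valence electrons; Mg²⁺ is the bare [Ne] core; N²⁺ still has 3 valence electrons; Be²⁺ is the bare [He] core.
Breaking into a closed-shell core is much more expensive than removing a leftover valence electron — Mg and Be have the largest IE_3 here.
Valence configurations: O²⁺ [He]2s²2p², N²⁺ [He]2s²2p¹.
Approximate IE_3 values (kJ/mol): O 5300, Mg 7733, N 4578, Be 14849.
Overall IE_3 order: N < O < Mg < Be.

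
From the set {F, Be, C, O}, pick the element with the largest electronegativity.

F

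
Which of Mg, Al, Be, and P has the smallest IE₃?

Al

After 2 electrons have been removed, what remains? Mg²⁺ is the bare [Ne] core; Al²⁺ still has 1 valence electron; Be²⁺ is the bare [He] core; P²⁺ still has 3 valence electrons.
Pulling an electron out of a noble-gas core costs far more than removing a remaining valence electron, so Mg and Be sit at the high end of IE_3.
Valence configurations: Al²⁺ [Ne]3s¹, P²⁺ [Ne]3s²3p¹.
Approximate IE_3 values (kJ/mol): Mg 7733, Al 2745, Be 14849, P 2914.
So the third ionization energies run Al < P < Mg < Be.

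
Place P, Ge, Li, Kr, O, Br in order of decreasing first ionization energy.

Removing the outermost electron gets harder across a period and easier down a group.
Here both period and group differ, so the two effects have to be weighed against each other.
Ge > Li: the two effects oppose for this pair; the across-period effect wins (762 vs 520 kJ/mol).
P > Ge: both effects reinforce here, so P is clearly the higher of the two.
Br > P: the two effects oppose for this pair; the across-period effect wins (1140 vs 1012 kJ/mol).
O > Br: period and group pull opposite ways; the down-group shift dominates (1314 vs 1140 kJ/mol).
Kr > O: period and group pull opposite ways; the across-period shift dominates (1351 vs 1314 kJ/mol).
For reference (kJ/mol): Li 520, O 1314, P 1012, Ge 762, Br 1140, Kr 1351.
So from highest to lowest: Kr > O > Br > P > Ge > Li.

Kr, O, Br, P, Ge, Li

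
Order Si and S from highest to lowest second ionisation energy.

S, Si

The second ionization energy removes an electron from the +1 ion. For each element: Si⁺ still has 3 valence electrons; S⁺ still has 5 valence electrons.
All are still removing valence electrons, so compare the +1 ions as you would atoms: IE_2 generally rises across a period (higher Z_eff) and falls down a group (larger shell), subject to the usual subshell exceptions.
Valence configurations: Si⁺ [Ne]3s²3p¹, S⁺ [Ne]3s²3p³.
The numbers (kJ/mol): Si 1577, S 2252.
Hence IE_2: Si < S.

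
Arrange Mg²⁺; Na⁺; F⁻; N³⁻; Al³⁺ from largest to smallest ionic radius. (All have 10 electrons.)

All of these have 10 electrons, so size is governed by nuclear charge alone: the more protons, the stronger the pull on the same electron cloud, and the smaller the ion.
Nuclear charges: Al³⁺ (Z=13), Mg²⁺ (Z=12), Na⁺ (Z=11), F⁻ (Z=9), N³⁻ (Z=7).
Largest to smallest: N³⁻ > F⁻ > Na⁺ > Mg²⁺ > Al³⁺.

N³⁻ > F⁻ > Na⁺ > Mg²⁺ > Al³⁺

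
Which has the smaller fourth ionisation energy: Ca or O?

IE_4 is the cost of taking one more electron from the +3 cation: Ca³⁺ is already 1 electron into the core; O³⁺ still has 3 valence electrons.
Usually core removal costs more than valence removal, but here the competition is close: a tightly held n=2 valence electron can cost more to remove than an n=3 core electron, so the actual values have to decide it.
The numbers (kJ/mol): Ca 6491, O 7469.
Hence IE_4: Ca < O.

Ca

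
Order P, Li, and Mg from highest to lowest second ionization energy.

IE_2 is the cost of taking one more electron from the +1 cation: P⁺ still has 4 valence electrons; Li⁺ is the bare [He] core; Mg⁺ still has 1 valence electron.
Breaking into a closed-shell core is much more expensive than removing a leftover valence electron — Li has the largest IE_2 here.
Valence configurations: P⁺ [Ne]3s²3p², Mg⁺ [Ne]3s¹.
Approximate IE_2 values (kJ/mol): P 1907, Li 7298, Mg 1451.
Putting it together, IE_2: Mg < P < Li.

Li > P > Mg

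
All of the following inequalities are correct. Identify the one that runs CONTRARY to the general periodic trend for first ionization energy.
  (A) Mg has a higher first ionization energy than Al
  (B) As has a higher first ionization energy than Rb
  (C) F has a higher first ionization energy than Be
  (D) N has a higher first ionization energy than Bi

(A)

The general trend: first ionization energy increases across a period and decreases down a group.
(A) Mg (period 3, group 2) vs Al (period 3, group 13): the stated order contradicts the simple trend.
(B) As (period 4, group 15) vs Rb (period 5, group 1): the stated order agrees with the simple trend.
(C) F (period 2, group 17) vs Be (period 2, group 2): the stated order agrees with the simple trend.
(D) N (period 2, group 15) vs Bi (period 6, group 15): the stated order agrees with the simple trend.
The exception is (A): Al's single 3p electron is easier to remove than one from Mg's filled 3s².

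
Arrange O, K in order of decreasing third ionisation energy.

O > K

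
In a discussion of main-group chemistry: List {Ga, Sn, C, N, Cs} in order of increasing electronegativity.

C is in period 2, group 14; N is in period 2, group 15; Ga is in period 4, group 13; Sn is in period 5, group 14; Cs is in period 6, group 1.
Electronegativity increases across a period and decreases down a group, tracking effective nuclear charge and atomic size.
These span different periods and groups, so the two trends combine.
Ga > Cs: both effects reinforce here, so Ga is clearly the higher of the two.
Sn > Ga: the two effects oppose for this pair; the across-period effect wins (1.96 vs 1.81).
C > Sn: they share group 14; the group trend gives C the larger value.
N > C: N lies to the right of C in period 2, so the across-period effect alone puts N higher.
For reference (Pauling): C 2.55, N 3.04, Ga 1.81, Sn 1.96, Cs 0.79.
So from lowest to highest: Cs < Ga < Sn < C < N.

Cs < Ga < Sn < C < N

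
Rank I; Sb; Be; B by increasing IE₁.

B, Sb, Be, I

IE₁ increases left→right with effective nuclear charge and decreases top→bottom as the valence shell moves farther out.
Here both period and group differ, so the two effects have to be weighed against each other.
Sb > B: the two effects oppose for this pair; the across-period effect wins (831 vs 801 kJ/mol).
Be > Sb: the two effects oppose for this pair; the down-group effect wins (900 vs 831 kJ/mol).
I > Be: period and group pull opposite ways; the across-period shift dominates (1008 vs 900 kJ/mol).
Note the exception: Be has a higher first ionization energy than B, contrary to the simple trend — removing B's lone 2p electron is easier than breaking Be's filled 2s².
Approximate values (kJ/mol): Be 900, B 801, Sb 831, I 1008.
So from lowest to highest: B < Sb < Be < I.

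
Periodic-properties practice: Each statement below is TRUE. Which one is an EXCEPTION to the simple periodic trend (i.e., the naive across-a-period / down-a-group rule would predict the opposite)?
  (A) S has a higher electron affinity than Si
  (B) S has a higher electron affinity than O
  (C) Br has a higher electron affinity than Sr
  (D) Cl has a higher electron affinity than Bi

The general trend: electron affinity increases across a period and decreases down a group.
(A) S (period 3, group 16) vs Si (period 3, group 14): the stated order agrees with the simple trend.
(B) S (period 3, group 16) vs O (period 2, group 16): the stated order contradicts the simple trend.
(C) Br (period 4, group 17) vs Sr (period 5, group 2): the stated order agrees with the simple trend.
(D) Cl (period 3, group 17) vs Bi (period 6, group 15): the stated order agrees with the simple trend.
The exception is (B): the compact 2p subshell of O repels the added electron more than S's larger 3p does.

(B)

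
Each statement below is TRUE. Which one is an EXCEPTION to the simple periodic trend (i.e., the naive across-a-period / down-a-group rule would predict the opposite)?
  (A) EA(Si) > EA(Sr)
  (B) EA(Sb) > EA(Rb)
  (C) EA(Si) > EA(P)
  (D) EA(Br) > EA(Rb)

The general trend: electron affinity increases across a period and decreases down a group.
(A) Si (period 3, group 14) vs Sr (period 5, group 2): the stated order agrees with the simple trend.
(B) Sb (period 5, group 15) vs Rb (period 5, group 1): the stated order agrees with the simple trend.
(C) Si (period 3, group 14) vs P (period 3, group 15): the stated order contradicts the simple trend.
(D) Br (period 4, group 17) vs Rb (period 5, group 1): the stated order agrees with the simple trend.
The exception is (C): adding an electron to P's half-filled 3p³ is unfavourable, so Si (3p²) has the more exothermic EA.

(C)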